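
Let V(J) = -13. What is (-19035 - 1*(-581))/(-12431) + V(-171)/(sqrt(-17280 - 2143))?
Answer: 18454/12431 + 13*I*sqrt(19423)/19423 ≈ 1.4845 + 0.093279*I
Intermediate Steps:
(-19035 - 1*(-581))/(-12431) + V(-171)/(sqrt(-17280 - 2143)) = (-19035 - 1*(-581))/(-12431) - 13/sqrt(-17280 - 2143) = (-19035 + 581)*(-1/12431) - 13*(-I*sqrt(19423)/19423) = -18454*(-1/12431) - 13*(-I*sqrt(19423)/19423) = 18454/12431 - (-13)*I*sqrt(19423)/19423 = 18454/12431 + 13*I*sqrt(19423)/19423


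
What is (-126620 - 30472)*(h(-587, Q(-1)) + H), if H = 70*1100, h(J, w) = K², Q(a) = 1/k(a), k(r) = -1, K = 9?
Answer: -12108808452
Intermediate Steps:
Q(a) = -1 (Q(a) = 1/(-1) = -1)
h(J, w) = 81 (h(J, w) = 9² = 81)
H = 77000
(-126620 - 30472)*(h(-587, Q(-1)) + H) = (-126620 - 30472)*(81 + 77000) = -157092*77081 = -12108808452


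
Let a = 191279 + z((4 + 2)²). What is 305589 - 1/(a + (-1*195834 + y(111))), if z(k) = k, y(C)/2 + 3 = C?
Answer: 1314949468/4303 ≈ 3.0559e+5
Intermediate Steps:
y(C) = -6 + 2*C
a = 191315 (a = 191279 + (4 + 2)² = 191279 + 6² = 191279 + 36 = 191315)
305589 - 1/(a + (-1*195834 + y(111))) = 305589 - 1/(191315 + (-1*195834 + (-6 + 2*111))) = 305589 - 1/(191315 + (-195834 + (-6 + 222))) = 305589 - 1/(191315 + (-195834 + 216)) = 305589 - 1/(191315 - 195618) = 305589 - 1/(-4303) = 305589 - 1*(-1/4303) = 305589 + 1/4303 = 1314949468/4303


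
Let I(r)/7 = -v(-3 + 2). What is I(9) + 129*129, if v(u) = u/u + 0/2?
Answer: 16634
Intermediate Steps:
v(u) = 1 (v(u) = 1 + 0*(½) = 1 + 0 = 1)
I(r) = -7 (I(r) = 7*(-1*1) = 7*(-1) = -7)
I(9) + 129*129 = -7 + 129*129 = -7 + 16641 = 16634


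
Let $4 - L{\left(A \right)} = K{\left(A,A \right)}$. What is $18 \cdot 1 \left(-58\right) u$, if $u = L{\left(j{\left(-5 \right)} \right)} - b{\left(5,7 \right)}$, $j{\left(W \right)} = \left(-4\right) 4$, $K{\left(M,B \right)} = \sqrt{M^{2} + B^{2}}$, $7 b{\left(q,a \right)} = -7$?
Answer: $-5220 + 16704 \sqrt{2} \approx 18403.0$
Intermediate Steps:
$b{\left(q,a \right)} = -1$ ($b{\left(q,a \right)} = \frac{1}{7} \left(-7\right) = -1$)
$K{\left(M,B \right)} = \sqrt{B^{2} + M^{2}}$
$j{\left(W \right)} = -16$
$L{\left(A \right)} = 4 - \sqrt{2} \sqrt{A^{2}}$ ($L{\left(A \right)} = 4 - \sqrt{A^{2} + A^{2}} = 4 - \sqrt{2 A^{2}} = 4 - \sqrt{2} \sqrt{A^{2}}$)
$u = 5 - 16 \sqrt{2}$ ($u = \left(4 - \sqrt{2} \sqrt{\left(-16\right)^{2}}\right) - -1 = \left(4 - \sqrt{2} \sqrt{256}\right) + 1 = \left(4 - \sqrt{2} \cdot 16\right) + 1 = \left(4 - 16 \sqrt{2}\right) + 1 = 5 - 16 \sqrt{2} \approx -17.627$)
$18 \cdot 1 \left(-58\right) u = 18 \cdot 1 \left(-58\right) \left(5 - 16 \sqrt{2}\right) = 18 \left(-58\right) \left(5 - 16 \sqrt{2}\right) = - 1044 \left(5 - 16 \sqrt{2}\right) = -5220 + 16704 \sqrt{2}$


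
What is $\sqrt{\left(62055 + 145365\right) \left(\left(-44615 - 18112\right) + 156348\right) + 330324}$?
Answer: $8 \sqrt{303424971} \approx 1.3935 \cdot 10^{5}$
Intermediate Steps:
$\sqrt{\left(62055 + 145365\right) \left(\left(-44615 - 18112\right) + 156348\right) + 330324} = \sqrt{207420 \left(\left(-44615 - 18112\right) + 156348\right) + 330324} = \sqrt{207420 \left(-62727 + 156348\right) + 330324} = \sqrt{207420 \cdot 93621 + 330324} = \sqrt{19418867820 + 330324} = \sqrt{19419198144} = 8 \sqrt{303424971}$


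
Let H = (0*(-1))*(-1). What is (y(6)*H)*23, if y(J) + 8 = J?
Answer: 0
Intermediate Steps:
y(J) = -8 + J
H = 0 (H = 0*(-1) = 0)
(y(6)*H)*23 = ((-8 + 6)*0)*23 = -2*0*23 = 0*23 = 0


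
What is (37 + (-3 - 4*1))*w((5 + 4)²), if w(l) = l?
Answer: 2430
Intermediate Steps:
(37 + (-3 - 4*1))*w((5 + 4)²) = (37 + (-3 - 4*1))*(5 + 4)² = (37 + (-3 - 4))*9² = (37 - 7)*81 = 30*81 = 2430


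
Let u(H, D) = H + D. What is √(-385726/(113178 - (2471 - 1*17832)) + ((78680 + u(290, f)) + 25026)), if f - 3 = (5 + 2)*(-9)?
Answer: 3*√190801060420038/128539 ≈ 322.39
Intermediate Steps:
f = -60 (f = 3 + (5 + 2)*(-9) = 3 + 7*(-9) = 3 - 63 = -60)
u(H, D) = D + H
√(-385726/(113178 - (2471 - 1*17832)) + ((78680 + u(290, f)) + 25026)) = √(-385726/(113178 - (2471 - 1*17832)) + ((78680 + (-60 + 290)) + 25026)) = √(-385726/(113178 - (2471 - 17832)) + ((78680 + 230) + 25026)) = √(-385726/(113178 - 1*(-15361)) + (78910 + 25026)) = √(-385726/(113178 + 15361) + 103936) = √(-385726/128539 + 103936) = √(13359443778/128539) = 3*√190801060420038/128539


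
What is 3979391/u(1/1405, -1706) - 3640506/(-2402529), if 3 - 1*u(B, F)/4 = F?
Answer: 3195162926285/5474562748 ≈ 583.64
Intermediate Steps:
u(B, F) = 12 - 4*F
3979391/u(1/1405, -1706) - 3640506/(-2402529) = 3979391/(12 - 4*(-1706)) - 3640506/(-2402529) = 3979391/(12 + 6824) - 3640506*(-1/2402529) = 3979391/6836 + 1213502/800843 = 3195162926285/5474562748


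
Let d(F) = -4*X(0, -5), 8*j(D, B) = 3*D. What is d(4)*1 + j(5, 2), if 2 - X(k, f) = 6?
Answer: 143/8 ≈ 17.875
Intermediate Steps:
j(D, B) = 3*D/8 (j(D, B) = (3*D)/8 = 3*D/8)
X(k, f) = -4 (X(k, f) = 2 - 1*6 = 2 - 6 = -4)
d(F) = 16 (d(F) = -4*(-4) = 16)
d(4)*1 + j(5, 2) = 16*1 + (3/8)*5 = 16 + 15/8 = 143/8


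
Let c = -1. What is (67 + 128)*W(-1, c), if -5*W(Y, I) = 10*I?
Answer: 390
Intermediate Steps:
W(Y, I) = -2*I
(67 + 128)*W(-1, c) = (67 + 128)*(-2*(-1)) = 195*2 = 390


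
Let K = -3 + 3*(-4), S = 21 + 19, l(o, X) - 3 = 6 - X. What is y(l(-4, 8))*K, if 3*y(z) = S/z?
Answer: -200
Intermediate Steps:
l(o, X) = 9 - X (l(o, X) = 3 + (6 - X) = 9 - X)
S = 40
K = -15 (K = -3 - 12 = -15)
y(z) = 40/(3*z) (y(z) = (40/z)/3 = 40/(3*z))
y(l(-4, 8))*K = (40/(3*(9 - 1*8)))*(-15) = (40/(3*(9 - 8)))*(-15) = ((40/3)/1)*(-15) = ((40/3)*1)*(-15) = (40/3)*(-15) = -200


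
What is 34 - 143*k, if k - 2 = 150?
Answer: -21702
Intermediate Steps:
k = 152 (k = 2 + 150 = 152)
34 - 143*k = 34 - 143*152 = 34 - 21736 = -21702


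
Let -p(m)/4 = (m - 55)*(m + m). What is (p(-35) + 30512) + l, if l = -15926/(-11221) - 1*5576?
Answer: -2946418/11221 ≈ -262.58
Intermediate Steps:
p(m) = -8*m*(-55 + m) (p(m) = -4*(m - 55)*(m + m) = -4*(-55 + m)*2*m = -8*m*(-55 + m))
l = -62552370/11221 (l = -15926*(-1/11221) - 5576 = 15926/11221 - 5576 = -62552370/11221 ≈ -5574.6)
(p(-35) + 30512) + l = (8*(-35)*(55 - 1*(-35)) + 30512) - 62552370/11221 = (8*(-35)*(55 + 35) + 30512) - 62552370/11221 = (8*(-35)*90 + 30512) - 62552370/11221 = (-25200 + 30512) - 62552370/11221 = 5312 - 62552370/11221 = -2946418/11221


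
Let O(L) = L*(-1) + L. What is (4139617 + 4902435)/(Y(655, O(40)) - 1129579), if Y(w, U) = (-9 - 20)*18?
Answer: -9042052/1130101 ≈ -8.0011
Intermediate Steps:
O(L) = 0 (O(L) = -L + L = 0)
Y(w, U) = -522 (Y(w, U) = -29*18 = -522)
(4139617 + 4902435)/(Y(655, O(40)) - 1129579) = (4139617 + 4902435)/(-522 - 1129579) = 9042052/(-1130101) = 9042052*(-1/1130101) = -9042052/1130101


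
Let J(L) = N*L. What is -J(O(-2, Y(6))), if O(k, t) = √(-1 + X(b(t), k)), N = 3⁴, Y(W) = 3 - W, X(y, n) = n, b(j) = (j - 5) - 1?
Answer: -81*I*√3 ≈ -140.3*I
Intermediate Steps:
b(j) = -6 + j (b(j) = (-5 + j) - 1 = -6 + j)
N = 81
O(k, t) = √(-1 + k)
J(L) = 81*L
-J(O(-2, Y(6))) = -81*√(-1 - 2) = -81*√(-3) = -81*I*√3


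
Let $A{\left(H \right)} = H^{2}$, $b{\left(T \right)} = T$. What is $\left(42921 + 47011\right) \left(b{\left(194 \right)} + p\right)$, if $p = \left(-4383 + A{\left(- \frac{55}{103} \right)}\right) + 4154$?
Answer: $- \frac{33121056280}{10609} \approx -3.122 \cdot 10^{6}$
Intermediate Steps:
$p = - \frac{2426436}{10609}$ ($p = \left(-4383 + \left(- \frac{55}{103}\right)^{2}\right) + 4154 = \left(-4383 + \frac{3025}{10609}\right) + 4154 = - \frac{46496222}{10609} + 4154 = - \frac{2426436}{10609} \approx -228.71$)
$\left(42921 + 47011\right) \left(b{\left(194 \right)} + p\right) = \left(42921 + 47011\right) \left(194 - \frac{2426436}{10609}\right) = 89932 \left(- \frac{368290}{10609}\right) = - \frac{33121056280}{10609}$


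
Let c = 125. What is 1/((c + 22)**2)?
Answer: 1/21609 ≈ 4.6277e-5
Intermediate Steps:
1/((c + 22)**2) = 1/((125 + 22)**2) = 1/(147**2) = 1/21609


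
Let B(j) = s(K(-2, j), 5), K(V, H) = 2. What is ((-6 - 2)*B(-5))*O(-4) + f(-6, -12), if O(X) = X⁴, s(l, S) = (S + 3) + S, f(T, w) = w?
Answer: -26636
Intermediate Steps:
s(l, S) = 3 + 2*S (s(l, S) = (3 + S) + S = 3 + 2*S)
B(j) = 13 (B(j) = 3 + 2*5 = 3 + 10 = 13)
((-6 - 2)*B(-5))*O(-4) + f(-6, -12) = ((-6 - 2)*13)*(-4)⁴ - 12 = -8*13*256 - 12 = -104*256 - 12 = -26624 - 12 = -26636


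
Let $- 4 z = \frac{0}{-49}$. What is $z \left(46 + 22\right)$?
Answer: $0$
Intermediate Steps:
$z = 0$ ($z = - \frac{0 \frac{1}{-49}}{4} = - \frac{0 \left(- \frac{1}{49}\right)}{4} = \left(- \frac{1}{4}\right) 0 = 0$)
$z \left(46 + 22\right) = 0 \left(46 + 22\right) = 0 \cdot 68 = 0$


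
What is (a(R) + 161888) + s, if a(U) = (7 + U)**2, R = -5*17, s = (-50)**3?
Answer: 42972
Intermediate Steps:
s = -125000
R = -85
(a(R) + 161888) + s = ((7 - 85)**2 + 161888) - 125000 = ((-78)**2 + 161888) - 125000 = (6084 + 161888) - 125000 = 167972 - 125000 = 42972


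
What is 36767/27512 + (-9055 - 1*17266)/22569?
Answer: 105651071/620918328 ≈ 0.17015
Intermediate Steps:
36767/27512 + (-9055 - 1*17266)/22569 = 36767*(1/27512) + (-9055 - 17266)*(1/22569) = 36767/27512 - 26321*1/22569 = 36767/27512 - 26321/22569 = 105651071/620918328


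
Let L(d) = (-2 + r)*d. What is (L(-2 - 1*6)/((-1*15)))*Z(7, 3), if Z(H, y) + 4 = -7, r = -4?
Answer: 176/5 ≈ 35.200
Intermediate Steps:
Z(H, y) = -11 (Z(H, y) = -4 - 7 = -11)
L(d) = -6*d (L(d) = (-2 - 4)*d = -6*d)
(L(-2 - 1*6)/((-1*15)))*Z(7, 3) = ((-6*(-2 - 1*6))/((-1*15)))*(-11) = (-6*(-2 - 6)/(-15))*(-11) = (-6*(-8)*(-1/15))*(-11) = (48*(-1/15))*(-11) = -16/5*(-11) = 176/5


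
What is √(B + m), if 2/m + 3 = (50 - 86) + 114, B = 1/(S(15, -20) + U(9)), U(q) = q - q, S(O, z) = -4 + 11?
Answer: √1869/105 ≈ 0.41173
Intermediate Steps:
S(O, z) = 7
U(q) = 0
B = ⅐ (B = 1/(7 + 0) = 1/7 = ⅐ ≈ 0.14286)
m = 2/75 (m = 2/(-3 + ((50 - 86) + 114)) = 2/(-3 + (-36 + 114)) = 2/(-3 + 78) = 2/75 ≈ 0.026667)
√(B + m) = √(⅐ + 2/75) = √(89/525) = √1869/105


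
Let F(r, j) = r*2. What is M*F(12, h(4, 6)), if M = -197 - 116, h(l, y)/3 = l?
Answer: -7512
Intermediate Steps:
h(l, y) = 3*l
F(r, j) = 2*r
M = -313
M*F(12, h(4, 6)) = -626*12 = -313*24 = -7512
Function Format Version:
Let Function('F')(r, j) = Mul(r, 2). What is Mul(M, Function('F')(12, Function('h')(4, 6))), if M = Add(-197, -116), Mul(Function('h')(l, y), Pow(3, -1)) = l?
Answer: -7512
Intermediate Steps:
Function('h')(l, y) = Mul(3, l)
Function('F')(r, j) = Mul(2, r)
M = -313
Mul(M, Function('F')(12, Function('h')(4, 6))) = Mul(-313, Mul(2, 12)) = Mul(-313, 24) = -7512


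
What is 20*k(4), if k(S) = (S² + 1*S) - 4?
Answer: 320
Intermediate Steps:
k(S) = -4 + S + S² (k(S) = (S² + S) - 4 = (S + S²) - 4 = -4 + S + S²)
20*k(4) = 20*(-4 + 4 + 4²) = 20*(-4 + 4 + 16) = 20*16 = 320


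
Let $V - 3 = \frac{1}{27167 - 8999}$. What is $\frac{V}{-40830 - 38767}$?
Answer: $- \frac{54505}{1446118296} \approx -3.7691 \cdot 10^{-5}$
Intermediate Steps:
$V = \frac{54505}{18168}$ ($V = 3 + \frac{1}{27167 - 8999} = 3 + \frac{1}{18168} = \frac{54505}{18168} \approx 3.0001$)
$\frac{V}{-40830 - 38767} = \frac{54505}{18168 \left(-40830 - 38767\right)} = \frac{54505}{18168 \left(-79597\right)} = \frac{54505}{18168} \left(- \frac{1}{79597}\right) = - \frac{54505}{1446118296}$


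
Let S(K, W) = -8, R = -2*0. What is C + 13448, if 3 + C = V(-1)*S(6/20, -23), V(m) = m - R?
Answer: 13453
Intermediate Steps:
R = 0
V(m) = m (V(m) = m - 1*0 = m + 0 = m)
C = 5 (C = -3 - 1*(-8) = -3 + 8 = 5)
C + 13448 = 5 + 13448 = 13453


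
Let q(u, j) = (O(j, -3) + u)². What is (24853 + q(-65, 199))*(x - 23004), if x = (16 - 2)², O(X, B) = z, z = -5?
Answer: -678606424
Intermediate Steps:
O(X, B) = -5
q(u, j) = (-5 + u)²
x = 196 (x = 14² = 196)
(24853 + q(-65, 199))*(x - 23004) = (24853 + (-5 - 65)²)*(196 - 23004) = (24853 + (-70)²)*(-22808) = (24853 + 4900)*(-22808) = 29753*(-22808) = -678606424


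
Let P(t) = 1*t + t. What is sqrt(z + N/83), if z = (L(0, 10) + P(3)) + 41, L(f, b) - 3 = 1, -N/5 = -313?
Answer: sqrt(481234)/83 ≈ 8.3580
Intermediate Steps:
N = 1565 (N = -5*(-313) = 1565)
L(f, b) = 4 (L(f, b) = 3 + 1 = 4)
P(t) = 2*t (P(t) = t + t = 2*t)
z = 51 (z = (4 + 2*3) + 41 = (4 + 6) + 41 = 10 + 41 = 51)
sqrt(z + N/83) = sqrt(51 + 1565/83) = sqrt(5798/83) = sqrt(481234)/83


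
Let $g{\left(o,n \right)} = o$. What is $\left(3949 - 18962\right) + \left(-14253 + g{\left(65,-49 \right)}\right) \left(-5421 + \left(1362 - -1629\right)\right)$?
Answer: $34461827$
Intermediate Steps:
$\left(3949 - 18962\right) + \left(-14253 + g{\left(65,-49 \right)}\right) \left(-5421 + \left(1362 - -1629\right)\right) = \left(3949 - 18962\right) + \left(-14253 + 65\right) \left(-5421 + \left(1362 - -1629\right)\right) = -15013 - 14188 \left(-5421 + \left(1362 + 1629\right)\right) = -15013 - 14188 \left(-5421 + 2991\right) = -15013 - -34476840 = -15013 + 34476840 = 34461827$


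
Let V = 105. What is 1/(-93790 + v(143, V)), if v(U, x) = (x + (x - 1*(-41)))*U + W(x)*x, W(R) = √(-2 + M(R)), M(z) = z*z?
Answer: -919/51278318 - 5*√11023/153834954 ≈ -2.1334e-5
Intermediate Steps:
M(z) = z²
W(R) = √(-2 + R²)
v(U, x) = U*(41 + 2*x) + x*√(-2 + x²) (v(U, x) = (x + (x - 1*(-41)))*U + √(-2 + x²)*x = (x + (x + 41))*U + x*√(-2 + x²) = (x + (41 + x))*U + x*√(-2 + x²) = (41 + 2*x)*U + x*√(-2 + x²) = U*(41 + 2*x) + x*√(-2 + x²))
1/(-93790 + v(143, V)) = 1/(-93790 + (41*143 + 105*√(-2 + 105²) + 2*143*105)) = 1/(-93790 + (5863 + 105*√(-2 + 11025) + 30030)) = 1/(-93790 + (5863 + 105*√11023 + 30030)) = 1/(-93790 + (35893 + 105*√11023)) = 1/(-57897 + 105*√11023)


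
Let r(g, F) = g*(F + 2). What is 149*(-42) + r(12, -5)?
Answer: -6294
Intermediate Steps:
r(g, F) = g*(2 + F)
149*(-42) + r(12, -5) = 149*(-42) + 12*(2 - 5) = -6258 + 12*(-3) = -6258 - 36 = -6294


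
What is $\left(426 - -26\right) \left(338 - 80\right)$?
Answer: $116616$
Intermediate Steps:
$\left(426 - -26\right) \left(338 - 80\right) = \left(426 + 26\right) 258 = 452 \cdot 258 = 116616$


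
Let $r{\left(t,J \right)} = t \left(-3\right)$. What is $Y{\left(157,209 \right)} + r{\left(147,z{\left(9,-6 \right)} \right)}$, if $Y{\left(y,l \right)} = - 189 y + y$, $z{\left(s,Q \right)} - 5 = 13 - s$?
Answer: $-29957$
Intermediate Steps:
$z{\left(s,Q \right)} = 18 - s$ ($z{\left(s,Q \right)} = 5 - \left(-13 + s\right) = 18 - s$)
$r{\left(t,J \right)} = - 3 t$
$Y{\left(y,l \right)} = - 188 y$
$Y{\left(157,209 \right)} + r{\left(147,z{\left(9,-6 \right)} \right)} = \left(-188\right) 157 - 441 = -29516 - 441 = -29957$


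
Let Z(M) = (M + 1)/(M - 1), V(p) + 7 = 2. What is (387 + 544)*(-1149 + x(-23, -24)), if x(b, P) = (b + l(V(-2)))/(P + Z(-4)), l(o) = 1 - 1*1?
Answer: -125050058/117 ≈ -1.0688e+6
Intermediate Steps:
V(p) = -5 (V(p) = -7 + 2 = -5)
Z(M) = (1 + M)/(-1 + M)
l(o) = 0 (l(o) = 1 - 1 = 0)
x(b, P) = b/(3/5 + P) (x(b, P) = (b + 0)/(P + (1 - 4)/(-1 - 4)) = b/(P - 3/(-5)) = b/(P - 1/5*(-3)) = b/(P + 3/5) = b/(3/5 + P))
(387 + 544)*(-1149 + x(-23, -24)) = (387 + 544)*(-1149 + 5*(-23)/(3 + 5*(-24))) = 931*(-1149 + 5*(-23)/(3 - 120)) = 931*(-1149 + 5*(-23)/(-117)) = 931*(-1149 + 5*(-23)*(-1/117)) = 931*(-1149 + 115/117) = 931*(-134318/117) = -125050058/117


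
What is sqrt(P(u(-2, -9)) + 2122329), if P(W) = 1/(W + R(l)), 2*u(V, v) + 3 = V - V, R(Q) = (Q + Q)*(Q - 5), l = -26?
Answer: sqrt(22018825931131)/3221 ≈ 1456.8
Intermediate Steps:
R(Q) = 2*Q*(-5 + Q) (R(Q) = (2*Q)*(-5 + Q) = 2*Q*(-5 + Q))
u(V, v) = -3/2 (u(V, v) = -3/2 + (V - V)/2 = -3/2 + (1/2)*0 = -3/2 + 0 = -3/2)
P(W) = 1/(1612 + W) (P(W) = 1/(W + 2*(-26)*(-5 - 26)) = 1/(W + 2*(-26)*(-31)) = 1/(W + 1612) = 1/(1612 + W))
sqrt(P(u(-2, -9)) + 2122329) = sqrt(1/(1612 - 3/2) + 2122329) = sqrt(1/(3221/2) + 2122329) = sqrt(2/3221 + 2122329) = sqrt(6836021711/3221) = sqrt(22018825931131)/3221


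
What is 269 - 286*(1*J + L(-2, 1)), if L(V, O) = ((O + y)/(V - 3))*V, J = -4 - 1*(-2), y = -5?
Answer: 6493/5 ≈ 1298.6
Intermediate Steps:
J = -2 (J = -4 + 2 = -2)
L(V, O) = V*(-5 + O)/(-3 + V) (L(V, O) = ((O - 5)/(V - 3))*V = ((-5 + O)/(-3 + V))*V = V*(-5 + O)/(-3 + V))
269 - 286*(1*J + L(-2, 1)) = 269 - 286*(1*(-2) - 2*(-5 + 1)/(-3 - 2)) = 269 - 286*(-2 - 2*(-4)/(-5)) = 269 - 286*(-2 - 2*(-⅕)*(-4)) = 269 - 286*(-2 - 8/5) = 269 - 286*(-18/5) = 269 + 5148/5 = 6493/5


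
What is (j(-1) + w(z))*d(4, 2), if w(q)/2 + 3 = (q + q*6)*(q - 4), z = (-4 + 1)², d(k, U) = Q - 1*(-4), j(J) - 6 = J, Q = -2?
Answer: 1258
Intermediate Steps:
j(J) = 6 + J
d(k, U) = 2 (d(k, U) = -2 - 1*(-4) = -2 + 4 = 2)
z = 9 (z = (-3)² = 9)
w(q) = -6 + 14*q*(-4 + q) (w(q) = -6 + 2*((q + q*6)*(q - 4)) = -6 + 2*((q + 6*q)*(-4 + q)) = -6 + 2*((7*q)*(-4 + q)) = -6 + 2*(7*q*(-4 + q)) = -6 + 14*q*(-4 + q))
(j(-1) + w(z))*d(4, 2) = ((6 - 1) + (-6 - 56*9 + 14*9²))*2 = (5 + (-6 - 504 + 14*81))*2 = (5 + (-6 - 504 + 1134))*2 = (5 + 624)*2 = 629*2 = 1258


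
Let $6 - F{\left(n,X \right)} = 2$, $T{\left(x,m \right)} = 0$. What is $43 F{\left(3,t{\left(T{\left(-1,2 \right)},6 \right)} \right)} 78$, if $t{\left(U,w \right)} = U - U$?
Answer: $13416$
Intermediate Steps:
$t{\left(U,w \right)} = 0$
$F{\left(n,X \right)} = 4$ ($F{\left(n,X \right)} = 6 - 2 = 4$)
$43 F{\left(3,t{\left(T{\left(-1,2 \right)},6 \right)} \right)} 78 = 43 \cdot 4 \cdot 78 = 172 \cdot 78 = 13416$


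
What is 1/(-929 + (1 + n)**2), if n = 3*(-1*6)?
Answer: -1/640 ≈ -0.0015625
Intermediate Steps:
n = -18 (n = 3*(-6) = -18)
1/(-929 + (1 + n)**2) = 1/(-929 + (1 - 18)**2) = 1/(-929 + (-17)**2) = 1/(-929 + 289) = 1/(-640) = -1/640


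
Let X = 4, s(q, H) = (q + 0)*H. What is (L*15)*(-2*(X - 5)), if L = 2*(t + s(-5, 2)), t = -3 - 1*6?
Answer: -1140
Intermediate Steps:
s(q, H) = H*q (s(q, H) = q*H = H*q)
t = -9 (t = -3 - 6 = -9)
L = -38 (L = 2*(-9 + 2*(-5)) = 2*(-9 - 10) = 2*(-19) = -38)
(L*15)*(-2*(X - 5)) = (-38*15)*(-2*(4 - 5)) = -(-1140)*(-1) = -570*2 = -1140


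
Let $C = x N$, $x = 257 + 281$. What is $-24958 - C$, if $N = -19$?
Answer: $-14736$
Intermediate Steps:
$x = 538$
$C = -10222$ ($C = 538 \left(-19\right) = -10222$)
$-24958 - C = -24958 - -10222 = -24958 + 10222 = -14736$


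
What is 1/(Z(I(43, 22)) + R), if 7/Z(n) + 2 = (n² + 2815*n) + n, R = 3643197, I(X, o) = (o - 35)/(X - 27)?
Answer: 586071/2135172107195 ≈ 2.7448e-7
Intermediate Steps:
I(X, o) = (-35 + o)/(-27 + X)
Z(n) = 7/(-2 + n² + 2816*n) (Z(n) = 7/(-2 + ((n² + 2815*n) + n)) = 7/(-2 + (n² + 2816*n)) = 7/(-2 + n² + 2816*n))
1/(Z(I(43, 22)) + R) = 1/(7/(-2 + ((-35 + 22)/(-27 + 43))² + 2816*((-35 + 22)/(-27 + 43))) + 3643197) = 1/(7/(-2 + (-13/16)² + 2816*(-13/16)) + 3643197) = 1/(7/(-2 + 169/256 - 2288) + 3643197) = 1/(7/(-586071/256) + 3643197) = 1/(7*(-256/586071) + 3643197) = 1/(-1792/586071 + 3643197) = 1/(2135172107195/586071) = 586071/2135172107195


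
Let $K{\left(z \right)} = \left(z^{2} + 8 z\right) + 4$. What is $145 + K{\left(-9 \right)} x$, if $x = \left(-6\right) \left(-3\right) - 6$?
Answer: $301$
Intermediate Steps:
$x = 12$ ($x = 18 - 6 = 12$)
$K{\left(z \right)} = 4 + z^{2} + 8 z$
$145 + K{\left(-9 \right)} x = 145 + \left(4 + \left(-9\right)^{2} + 8 \left(-9\right)\right) 12 = 145 + \left(4 + 81 - 72\right) 12 = 145 + 13 \cdot 12 = 145 + 156 = 301$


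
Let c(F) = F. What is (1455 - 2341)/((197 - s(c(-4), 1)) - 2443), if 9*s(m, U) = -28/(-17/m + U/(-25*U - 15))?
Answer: 673803/1707523 ≈ 0.39461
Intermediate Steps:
s(m, U) = -28/(9*(-17/m + U/(-15 - 25*U))) (s(m, U) = (-28/(-17/m + U/(-25*U - 15)))/9 = (-28/(-17/m + U/(-15 - 25*U)))/9 = -28/(9*(-17/m + U/(-15 - 25*U))))
(1455 - 2341)/((197 - s(c(-4), 1)) - 2443) = (1455 - 2341)/((197 - 140*(-4)*(3 + 5*1)/(9*(255 + 425*1 + 1*(-4)))) - 2443) = -886/((197 - 140*(-4)*(3 + 5)/(9*(255 + 425 - 4))) - 2443) = -886/((197 - 140*(-4)*8/(9*676)) - 2443) = -886/((197 - 1*(-1120/1521)) - 2443) = -886/((197 + 1120/1521) - 2443) = -886/(300757/1521 - 2443) = -886/(-3415046/1521) = -886*(-1521/3415046) = 673803/1707523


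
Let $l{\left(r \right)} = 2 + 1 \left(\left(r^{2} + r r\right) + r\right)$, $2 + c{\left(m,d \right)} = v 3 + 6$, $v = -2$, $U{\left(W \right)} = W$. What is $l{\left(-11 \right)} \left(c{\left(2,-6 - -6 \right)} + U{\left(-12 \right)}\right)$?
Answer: $-3262$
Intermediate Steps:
$c{\left(m,d \right)} = -2$ ($c{\left(m,d \right)} = -2 + \left(\left(-2\right) 3 + 6\right) = -2 + \left(-6 + 6\right) = -2 + 0 = -2$)
$l{\left(r \right)} = 2 + r + 2 r^{2}$ ($l{\left(r \right)} = 2 + 1 \left(\left(r^{2} + r^{2}\right) + r\right) = 2 + 1 \left(2 r^{2} + r\right) = 2 + 1 \left(r + 2 r^{2}\right) = 2 + \left(r + 2 r^{2}\right) = 2 + r + 2 r^{2}$)
$l{\left(-11 \right)} \left(c{\left(2,-6 - -6 \right)} + U{\left(-12 \right)}\right) = \left(2 - 11 + 2 \left(-11\right)^{2}\right) \left(-2 - 12\right) = \left(2 - 11 + 2 \cdot 121\right) \left(-14\right) = \left(2 - 11 + 242\right) \left(-14\right) = 233 \left(-14\right) = -3262$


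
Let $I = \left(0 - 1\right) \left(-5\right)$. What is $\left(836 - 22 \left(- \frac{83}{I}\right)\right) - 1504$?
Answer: $- \frac{1514}{5} \approx -302.8$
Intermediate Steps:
$I = 5$ ($I = \left(-1\right) \left(-5\right) = 5$)
$\left(836 - 22 \left(- \frac{83}{I}\right)\right) - 1504 = \left(836 - 22 \left(- \frac{83}{5}\right)\right) - 1504 = \left(836 - 22 \left(\left(-83\right) \frac{1}{5}\right)\right) - 1504 = \left(836 - - \frac{1826}{5}\right) - 1504 = \left(836 + \frac{1826}{5}\right) - 1504 = \frac{6006}{5} - 1504 = - \frac{1514}{5}$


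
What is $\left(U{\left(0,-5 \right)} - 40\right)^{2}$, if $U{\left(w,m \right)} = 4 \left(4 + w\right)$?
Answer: $576$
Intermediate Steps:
$U{\left(w,m \right)} = 16 + 4 w$
$\left(U{\left(0,-5 \right)} - 40\right)^{2} = \left(\left(16 + 4 \cdot 0\right) - 40\right)^{2} = \left(\left(16 + 0\right) - 40\right)^{2} = \left(16 - 40\right)^{2} = \left(-24\right)^{2} = 576$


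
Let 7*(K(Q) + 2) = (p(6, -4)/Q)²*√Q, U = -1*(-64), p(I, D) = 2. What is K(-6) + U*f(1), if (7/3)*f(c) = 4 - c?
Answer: 562/7 + I*√6/63 ≈ 80.286 + 0.038881*I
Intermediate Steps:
f(c) = 12/7 - 3*c/7 (f(c) = 3*(4 - c)/7 = 12/7 - 3*c/7)
U = 64
K(Q) = -2 + 4/(7*Q^(3/2)) (K(Q) = -2 + ((2/Q)²*√Q)/7 = -2 + ((4/Q²)*√Q)/7 = -2 + (4/Q^(3/2))/7 = -2 + 4/(7*Q^(3/2)))
K(-6) + U*f(1) = (-2 + 4/(7*(-6)^(3/2))) + 64*(12/7 - 3/7*1) = (-2 + 4*(I*√6/36)/7) + 64*(12/7 - 3/7) = (-2 + I*√6/63) + 64*(9/7) = (-2 + I*√6/63) + 576/7 = 562/7 + I*√6/63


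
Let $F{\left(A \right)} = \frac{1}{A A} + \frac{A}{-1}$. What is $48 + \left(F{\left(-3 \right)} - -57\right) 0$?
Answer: $48$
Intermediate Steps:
$F{\left(A \right)} = \frac{1}{A^{2}} - A$ ($F{\left(A \right)} = \frac{1}{A^{2}} + A \left(-1\right) = \frac{1}{A^{2}} - A$)
$48 + \left(F{\left(-3 \right)} - -57\right) 0 = 48 + \left(\left(\frac{1}{9} - -3\right) - -57\right) 0 = 48 + \left(\left(\frac{1}{9} + 3\right) + 57\right) 0 = 48 + \left(\frac{28}{9} + 57\right) 0 = 48 + \frac{541}{9} \cdot 0 = 48 + 0 = 48$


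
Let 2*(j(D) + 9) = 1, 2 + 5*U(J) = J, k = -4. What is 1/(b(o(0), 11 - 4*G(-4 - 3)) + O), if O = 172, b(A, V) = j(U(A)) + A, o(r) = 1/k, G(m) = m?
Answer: 4/653 ≈ 0.0061256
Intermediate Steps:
U(J) = -⅖ + J/5
j(D) = -17/2 (j(D) = -9 + (½)*1 = -9 + ½ = -17/2)
o(r) = -¼ (o(r) = 1/(-4) = -¼)
b(A, V) = -17/2 + A
1/(b(o(0), 11 - 4*G(-4 - 3)) + O) = 1/((-17/2 - ¼) + 172) = 1/(-35/4 + 172) = 1/(653/4) = 4/653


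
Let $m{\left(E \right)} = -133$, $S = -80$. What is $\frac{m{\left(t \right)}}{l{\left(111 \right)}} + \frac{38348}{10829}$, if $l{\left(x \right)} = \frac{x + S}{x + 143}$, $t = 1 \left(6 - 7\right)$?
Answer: $- \frac{364636490}{335699} \approx -1086.2$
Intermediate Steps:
$t = -1$ ($t = 1 \left(-1\right) = -1$)
$l{\left(x \right)} = \frac{-80 + x}{143 + x}$ ($l{\left(x \right)} = \frac{x - 80}{x + 143} = \frac{-80 + x}{143 + x}$)
$\frac{m{\left(t \right)}}{l{\left(111 \right)}} + \frac{38348}{10829} = - \frac{133}{\frac{1}{143 + 111} \left(-80 + 111\right)} + \frac{38348}{10829} = - \frac{133}{\frac{1}{254} \cdot 31} + 38348 \cdot \frac{1}{10829} = - \frac{133}{\frac{1}{254} \cdot 31} + \frac{38348}{10829} = - \frac{133}{\frac{31}{254}} + \frac{38348}{10829} = \left(-133\right) \frac{254}{31} + \frac{38348}{10829} = - \frac{33782}{31} + \frac{38348}{10829} = - \frac{364636490}{335699}$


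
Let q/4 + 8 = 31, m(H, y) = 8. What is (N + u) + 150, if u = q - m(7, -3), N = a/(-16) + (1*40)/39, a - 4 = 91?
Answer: 142951/624 ≈ 229.09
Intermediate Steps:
q = 92 (q = -32 + 4*31 = -32 + 124 = 92)
a = 95 (a = 4 + 91 = 95)
N = -3065/624 (N = 95/(-16) + (1*40)/39 = 95*(-1/16) + 40*(1/39) = -95/16 + 40/39 = -3065/624 ≈ -4.9119)
u = 84 (u = 92 - 1*8 = 92 - 8 = 84)
(N + u) + 150 = (-3065/624 + 84) + 150 = 49351/624 + 150 = 142951/624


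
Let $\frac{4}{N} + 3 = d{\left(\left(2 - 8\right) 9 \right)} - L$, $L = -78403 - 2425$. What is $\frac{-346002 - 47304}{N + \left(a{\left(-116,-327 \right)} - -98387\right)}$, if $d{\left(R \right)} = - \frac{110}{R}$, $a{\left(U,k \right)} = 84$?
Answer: $- \frac{429161741490}{107448108769} \approx -3.9941$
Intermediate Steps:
$L = -80828$
$N = \frac{54}{1091165}$ ($N = \frac{4}{-3 - \left(-80828 + \frac{110}{\left(2 - 8\right) 9}\right)} = \frac{4}{-3 + \left(- \frac{110}{\left(-6\right) 9} + 80828\right)} = \frac{4}{-3 + \left(- \frac{110}{-54} + 80828\right)} = \frac{4}{-3 + \left(\left(-110\right) \left(- \frac{1}{54}\right) + 80828\right)} = \frac{4}{-3 + \left(\frac{55}{27} + 80828\right)} = \frac{4}{-3 + \frac{2182411}{27}} = \frac{4}{\frac{2182330}{27}} = 4 \cdot \frac{27}{2182330} = \frac{54}{1091165} \approx 4.9488 \cdot 10^{-5}$)
$\frac{-346002 - 47304}{N + \left(a{\left(-116,-327 \right)} - -98387\right)} = \frac{-346002 - 47304}{\frac{54}{1091165} + \left(84 - -98387\right)} = - \frac{393306}{\frac{54}{1091165} + \left(84 + 98387\right)} = - \frac{393306}{\frac{54}{1091165} + 98471} = - \frac{393306}{\frac{107448108769}{1091165}} = \left(-393306\right) \frac{1091165}{107448108769} = - \frac{429161741490}{107448108769}$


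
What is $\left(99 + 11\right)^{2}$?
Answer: $12100$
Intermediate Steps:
$\left(99 + 11\right)^{2} = 110^{2} = 12100$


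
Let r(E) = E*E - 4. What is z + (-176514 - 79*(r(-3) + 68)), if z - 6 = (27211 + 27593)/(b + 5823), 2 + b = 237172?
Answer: -44291494271/242993 ≈ -1.8227e+5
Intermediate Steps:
b = 237170 (b = -2 + 237172 = 237170)
r(E) = -4 + E**2 (r(E) = E**2 - 4 = -4 + E**2)
z = 1512762/242993 (z = 6 + (27211 + 27593)/(237170 + 5823) = 6 + 54804/242993 = 1512762/242993 ≈ 6.2255)
z + (-176514 - 79*(r(-3) + 68)) = 1512762/242993 + (-176514 - 79*((-4 + (-3)**2) + 68)) = 1512762/242993 + (-176514 - 79*((-4 + 9) + 68)) = 1512762/242993 + (-176514 - 79*(5 + 68)) = 1512762/242993 + (-176514 - 79*73) = 1512762/242993 + (-176514 - 5767) = 1512762/242993 - 182281 = -44291494271/242993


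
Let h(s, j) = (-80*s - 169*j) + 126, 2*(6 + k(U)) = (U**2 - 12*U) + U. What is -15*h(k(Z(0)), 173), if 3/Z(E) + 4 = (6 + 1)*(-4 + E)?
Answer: 55051395/128 ≈ 4.3009e+5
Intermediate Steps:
Z(E) = 3/(-32 + 7*E) (Z(E) = 3/(-4 + (6 + 1)*(-4 + E)) = 3/(-4 + 7*(-4 + E)) = 3/(-4 + (-28 + 7*E)) = 3/(-32 + 7*E))
k(U) = -6 + U**2/2 - 11*U/2 (k(U) = -6 + ((U**2 - 12*U) + U)/2 = -6 + (U**2 - 11*U)/2 = -6 + (U**2/2 - 11*U/2) = -6 + U**2/2 - 11*U/2)
h(s, j) = 126 - 169*j - 80*s (h(s, j) = (-169*j - 80*s) + 126 = 126 - 169*j - 80*s)
-15*h(k(Z(0)), 173) = -15*(126 - 169*173 - 80*(-6 + (3/(-32 + 7*0))**2/2 - 33/(2*(-32 + 7*0)))) = -15*(126 - 29237 - 80*(-6 + (3/(-32 + 0))**2/2 - 33/(2*(-32 + 0)))) = -15*(126 - 29237 - 80*(-6 + (3/(-32))**2/2 - 33/(2*(-32)))) = -15*(126 - 29237 - 80*(-6 + (3*(-1/32))**2/2 - 33*(-1)/(2*32))) = -15*(126 - 29237 - 80*(-6 + (-3/32)**2/2 - 11/2*(-3/32))) = -15*(126 - 29237 - 80*(-6 + (1/2)*(9/1024) + 33/64)) = -15*(126 - 29237 - 80*(-6 + 9/2048 + 33/64)) = -15*(126 - 29237 - 80*(-11223/2048)) = -15*(126 - 29237 + 56115/128) = -15*(-3670093/128) = 55051395/128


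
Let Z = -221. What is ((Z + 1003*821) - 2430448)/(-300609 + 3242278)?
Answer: -1607206/2941669 ≈ -0.54636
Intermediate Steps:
((Z + 1003*821) - 2430448)/(-300609 + 3242278) = ((-221 + 1003*821) - 2430448)/(-300609 + 3242278) = ((-221 + 823463) - 2430448)/2941669 = (823242 - 2430448)*(1/2941669) = -1607206*1/2941669 = -1607206/2941669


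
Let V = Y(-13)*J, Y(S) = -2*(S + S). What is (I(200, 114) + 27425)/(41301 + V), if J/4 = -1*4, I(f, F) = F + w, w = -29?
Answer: 27510/40469 ≈ 0.67978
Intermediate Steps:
I(f, F) = -29 + F (I(f, F) = F - 29 = -29 + F)
J = -16 (J = 4*(-1*4) = 4*(-4) = -16)
Y(S) = -4*S
V = -832 (V = -4*(-13)*(-16) = 52*(-16) = -832)
(I(200, 114) + 27425)/(41301 + V) = ((-29 + 114) + 27425)/(41301 - 832) = (85 + 27425)/40469 = 27510*(1/40469) = 27510/40469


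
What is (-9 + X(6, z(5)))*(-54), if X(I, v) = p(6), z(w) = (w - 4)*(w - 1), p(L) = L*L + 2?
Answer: -1566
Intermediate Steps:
p(L) = 2 + L**2 (p(L) = L**2 + 2 = 2 + L**2)
z(w) = (-1 + w)*(-4 + w) (z(w) = (-4 + w)*(-1 + w) = (-1 + w)*(-4 + w))
X(I, v) = 38 (X(I, v) = 2 + 6**2 = 2 + 36 = 38)
(-9 + X(6, z(5)))*(-54) = (-9 + 38)*(-54) = 29*(-54) = -1566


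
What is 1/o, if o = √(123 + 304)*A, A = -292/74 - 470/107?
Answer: -3959*√427/14096124 ≈ -0.0058036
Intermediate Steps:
A = -33012/3959 (A = -292*1/74 - 470*1/107 = -146/37 - 470/107 = -33012/3959 ≈ -8.3385)
o = -33012*√427/3959 (o = √(123 + 304)*(-33012/3959) = √427*(-33012/3959) = -33012*√427/3959 ≈ -172.31)
1/o = 1/(-33012*√427/3959) = -3959*√427/14096124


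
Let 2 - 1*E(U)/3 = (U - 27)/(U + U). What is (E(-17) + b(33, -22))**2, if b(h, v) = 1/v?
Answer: 600625/139876 ≈ 4.2940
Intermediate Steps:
E(U) = 6 - 3*(-27 + U)/(2*U) (E(U) = 6 - 3*(U - 27)/(U + U) = 6 - 3*(-27 + U)/(2*U))
(E(-17) + b(33, -22))**2 = ((9/2)*(9 - 17)/(-17) + 1/(-22))**2 = ((9/2)*(-1/17)*(-8) - 1/22)**2 = (36/17 - 1/22)**2 = (775/374)**2 = 600625/139876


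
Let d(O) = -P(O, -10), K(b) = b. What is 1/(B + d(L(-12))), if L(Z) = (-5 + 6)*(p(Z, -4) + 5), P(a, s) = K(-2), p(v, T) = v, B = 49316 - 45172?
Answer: 1/4146 ≈ 0.00024120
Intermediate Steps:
B = 4144
P(a, s) = -2
L(Z) = 5 + Z (L(Z) = (-5 + 6)*(Z + 5) = 1*(5 + Z) = 5 + Z)
d(O) = 2 (d(O) = -1*(-2) = 2)
1/(B + d(L(-12))) = 1/(4144 + 2) = 1/4146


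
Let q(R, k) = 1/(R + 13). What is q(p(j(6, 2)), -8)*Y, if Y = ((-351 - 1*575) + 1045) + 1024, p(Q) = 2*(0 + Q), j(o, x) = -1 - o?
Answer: -1143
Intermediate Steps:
p(Q) = 2*Q
Y = 1143 (Y = ((-351 - 575) + 1045) + 1024 = (-926 + 1045) + 1024 = 119 + 1024 = 1143)
q(R, k) = 1/(13 + R)
q(p(j(6, 2)), -8)*Y = 1143/(13 + 2*(-1 - 1*6)) = 1143/(13 + 2*(-1 - 6)) = 1143/(13 + 2*(-7)) = 1143/(13 - 14) = 1143/(-1) = -1*1143 = -1143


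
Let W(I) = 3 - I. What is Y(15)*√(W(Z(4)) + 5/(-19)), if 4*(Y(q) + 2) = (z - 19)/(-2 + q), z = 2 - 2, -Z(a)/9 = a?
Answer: -123*√874/247 ≈ -14.722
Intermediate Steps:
Z(a) = -9*a
z = 0
Y(q) = -2 - 19/(4*(-2 + q)) (Y(q) = -2 + ((0 - 19)/(-2 + q))/4 = -2 + (-19/(-2 + q))/4 = -2 - 19/(4*(-2 + q)))
Y(15)*√(W(Z(4)) + 5/(-19)) = ((-3 - 8*15)/(4*(-2 + 15)))*√((3 - (-9)*4) + 5/(-19)) = ((¼)*(-3 - 120)/13)*√((3 - 1*(-36)) + 5*(-1/19)) = ((¼)*(1/13)*(-123))*√((3 + 36) - 5/19) = -123*√(39 - 5/19)/52 = -123*√874/247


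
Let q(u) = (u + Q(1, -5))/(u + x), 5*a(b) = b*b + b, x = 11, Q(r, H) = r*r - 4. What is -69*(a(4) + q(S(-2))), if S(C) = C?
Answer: -713/3 ≈ -237.67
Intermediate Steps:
Q(r, H) = -4 + r² (Q(r, H) = r² - 4 = -4 + r²)
a(b) = b/5 + b²/5 (a(b) = (b*b + b)/5 = (b² + b)/5 = (b + b²)/5 = b/5 + b²/5)
q(u) = (-3 + u)/(11 + u) (q(u) = (u + (-4 + 1²))/(u + 11) = (u + (-4 + 1))/(11 + u) = (u - 3)/(11 + u) = (-3 + u)/(11 + u))
-69*(a(4) + q(S(-2))) = -69*((⅕)*4*(1 + 4) + (-3 - 2)/(11 - 2)) = -69*((⅕)*4*5 - 5/9) = -69*(4 + (⅑)*(-5)) = -69*(4 - 5/9) = -69*31/9 = -713/3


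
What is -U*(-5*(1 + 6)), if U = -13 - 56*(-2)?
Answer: 3465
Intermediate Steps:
U = 99 (U = -13 - 14*(-8) = -13 + 112 = 99)
-U*(-5*(1 + 6)) = -99*(-5*(1 + 6)) = -99*(-5*7) = -99*(-35) = -1*(-3465) = 3465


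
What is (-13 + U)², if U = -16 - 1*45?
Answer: 5476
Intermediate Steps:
U = -61 (U = -16 - 45 = -61)
(-13 + U)² = (-13 - 61)² = (-74)² = 5476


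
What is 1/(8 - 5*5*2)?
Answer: -1/42 ≈ -0.023810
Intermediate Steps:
1/(8 - 5*5*2) = 1/(8 - 25*2) = 1/(8 - 50) = 1/(-42) = -1/42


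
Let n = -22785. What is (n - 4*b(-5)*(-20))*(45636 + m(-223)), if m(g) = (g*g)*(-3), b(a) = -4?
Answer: 2392545855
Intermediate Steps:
m(g) = -3*g**2 (m(g) = g**2*(-3) = -3*g**2)
(n - 4*b(-5)*(-20))*(45636 + m(-223)) = (-22785 - 4*(-4)*(-20))*(45636 - 3*(-223)**2) = (-22785 + 16*(-20))*(45636 - 3*49729) = (-22785 - 320)*(45636 - 149187) = -23105*(-103551) = 2392545855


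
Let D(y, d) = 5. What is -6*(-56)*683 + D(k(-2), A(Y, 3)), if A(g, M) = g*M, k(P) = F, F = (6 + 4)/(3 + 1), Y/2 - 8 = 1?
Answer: 229493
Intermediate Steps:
Y = 18 (Y = 16 + 2*1 = 16 + 2 = 18)
F = 5/2 (F = 10/4 = 10*(¼) = 5/2 ≈ 2.5000)
k(P) = 5/2
A(g, M) = M*g
-6*(-56)*683 + D(k(-2), A(Y, 3)) = -6*(-56)*683 + 5 = 336*683 + 5 = 229488 + 5 = 229493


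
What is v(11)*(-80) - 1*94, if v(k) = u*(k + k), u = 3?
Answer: -5374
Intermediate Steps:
v(k) = 6*k (v(k) = 3*(k + k) = 3*(2*k) = 6*k)
v(11)*(-80) - 1*94 = (6*11)*(-80) - 1*94 = 66*(-80) - 94 = -5280 - 94 = -5374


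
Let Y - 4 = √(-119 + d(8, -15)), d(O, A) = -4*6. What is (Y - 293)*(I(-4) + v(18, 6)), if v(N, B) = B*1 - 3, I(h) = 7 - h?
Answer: -4046 + 14*I*√143 ≈ -4046.0 + 167.42*I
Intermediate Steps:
v(N, B) = -3 + B (v(N, B) = B - 3 = -3 + B)
d(O, A) = -24
Y = 4 + I*√143 (Y = 4 + √(-119 - 24) = 4 + √(-143) = 4 + I*√143 ≈ 4.0 + 11.958*I)
(Y - 293)*(I(-4) + v(18, 6)) = ((4 + I*√143) - 293)*((7 - 1*(-4)) + (-3 + 6)) = (-289 + I*√143)*((7 + 4) + 3) = (-289 + I*√143)*(11 + 3) = (-289 + I*√143)*14 = -4046 + 14*I*√143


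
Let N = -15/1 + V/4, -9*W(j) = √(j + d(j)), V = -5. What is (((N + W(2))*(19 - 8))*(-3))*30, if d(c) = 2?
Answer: 32615/2 ≈ 16308.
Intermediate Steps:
W(j) = -√(2 + j)/9 (W(j) = -√(j + 2)/9 = -√(2 + j)/9)
N = -65/4 (N = -15/1 - 5/4 = -15*1 - 5*¼ = -15 - 5/4 = -65/4 ≈ -16.250)
(((N + W(2))*(19 - 8))*(-3))*30 = (((-65/4 - √(2 + 2)/9)*(19 - 8))*(-3))*30 = (((-65/4 - √4/9)*11)*(-3))*30 = (((-65/4 - ⅑*2)*11)*(-3))*30 = (((-65/4 - 2/9)*11)*(-3))*30 = (-593/36*11*(-3))*30 = -6523/36*(-3)*30 = (6523/12)*30 = 32615/2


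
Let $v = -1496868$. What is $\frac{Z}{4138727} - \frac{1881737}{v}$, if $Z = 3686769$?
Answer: $\frac{13306602268291}{6195128007036} \approx 2.1479$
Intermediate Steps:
$\frac{Z}{4138727} - \frac{1881737}{v} = \frac{3686769}{4138727} - \frac{1881737}{-1496868} = 3686769 \cdot \frac{1}{4138727} - - \frac{1881737}{1496868} = \frac{3686769}{4138727} + \frac{1881737}{1496868} = \frac{13306602268291}{6195128007036}$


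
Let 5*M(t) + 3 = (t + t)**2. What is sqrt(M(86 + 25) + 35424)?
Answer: sqrt(1132005)/5 ≈ 212.79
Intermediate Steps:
M(t) = -3/5 + 4*t**2/5 (M(t) = -3/5 + (t + t)**2/5 = -3/5 + (2*t)**2/5 = -3/5 + (4*t**2)/5 = -3/5 + 4*t**2/5)
sqrt(M(86 + 25) + 35424) = sqrt((-3/5 + 4*(86 + 25)**2/5) + 35424) = sqrt((-3/5 + (4/5)*111**2) + 35424) = sqrt((-3/5 + (4/5)*12321) + 35424) = sqrt((-3/5 + 49284/5) + 35424) = sqrt(49281/5 + 35424) = sqrt(226401/5) = sqrt(1132005)/5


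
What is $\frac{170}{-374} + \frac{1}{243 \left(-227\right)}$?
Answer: $- \frac{275816}{606771} \approx -0.45456$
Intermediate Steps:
$\frac{170}{-374} + \frac{1}{243 \left(-227\right)} = 170 \left(- \frac{1}{374}\right) + \frac{1}{243} \left(- \frac{1}{227}\right) = - \frac{5}{11} - \frac{1}{55161} = - \frac{275816}{606771}$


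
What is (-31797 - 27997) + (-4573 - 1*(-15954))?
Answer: -48413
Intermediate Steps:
(-31797 - 27997) + (-4573 - 1*(-15954)) = -59794 + (-4573 + 15954) = -59794 + 11381 = -48413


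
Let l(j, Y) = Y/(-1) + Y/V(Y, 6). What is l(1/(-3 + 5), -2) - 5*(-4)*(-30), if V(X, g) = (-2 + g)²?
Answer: -4785/8 ≈ -598.13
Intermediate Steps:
l(j, Y) = -15*Y/16 (l(j, Y) = Y/(-1) + Y/((-2 + 6)²) = Y*(-1) + Y/(4²) = -Y + Y/16 = -15*Y/16)
l(1/(-3 + 5), -2) - 5*(-4)*(-30) = -15/16*(-2) - 5*(-4)*(-30) = 15/8 + 20*(-30) = 15/8 - 600 = -4785/8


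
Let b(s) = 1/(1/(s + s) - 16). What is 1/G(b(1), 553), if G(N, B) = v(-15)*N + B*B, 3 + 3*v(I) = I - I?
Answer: 31/9480081 ≈ 3.2700e-6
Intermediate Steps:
v(I) = -1 (v(I) = -1 + (I - I)/3 = -1 + (1/3)*0 = -1 + 0 = -1)
b(s) = 1/(-16 + 1/(2*s)) (b(s) = 1/(1/(2*s) - 16) = 1/(-16 + 1/(2*s)))
G(N, B) = B**2 - N (G(N, B) = -N + B*B = -N + B**2 = B**2 - N)
1/G(b(1), 553) = 1/(553**2 - (-2)/(-1 + 32*1)) = 1/(305809 - (-2)/(-1 + 32)) = 1/(305809 - (-2)/31) = 1/(305809 - 1*(-2/31)) = 1/(305809 + 2/31) = 1/(9480081/31) = 31/9480081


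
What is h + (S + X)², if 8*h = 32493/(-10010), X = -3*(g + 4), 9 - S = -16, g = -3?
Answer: 38726227/80080 ≈ 483.59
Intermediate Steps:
S = 25 (S = 9 - 1*(-16) = 9 + 16 = 25)
X = -3 (X = -3*(-3 + 4) = -3*1 = -3)
h = -32493/80080 (h = (32493/(-10010))/8 = (32493*(-1/10010))/8 = (⅛)*(-32493/10010) = -32493/80080 ≈ -0.40576)
h + (S + X)² = -32493/80080 + (25 - 3)² = -32493/80080 + 22² = -32493/80080 + 484 = 38726227/80080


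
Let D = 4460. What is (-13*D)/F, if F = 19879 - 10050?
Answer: -57980/9829 ≈ -5.8989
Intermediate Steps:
F = 9829
(-13*D)/F = -13*4460/9829 = -57980*1/9829 = -57980/9829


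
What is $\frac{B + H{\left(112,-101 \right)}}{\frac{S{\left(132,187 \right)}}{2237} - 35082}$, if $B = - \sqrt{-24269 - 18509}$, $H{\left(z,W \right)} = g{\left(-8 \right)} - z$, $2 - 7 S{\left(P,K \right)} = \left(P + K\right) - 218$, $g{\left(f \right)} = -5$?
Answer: $\frac{203567}{61038793} + \frac{15659 i \sqrt{42778}}{549349137} \approx 0.003335 + 0.0058956 i$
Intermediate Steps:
$S{\left(P,K \right)} = \frac{220}{7} - \frac{K}{7} - \frac{P}{7}$ ($S{\left(P,K \right)} = \frac{2}{7} - \frac{\left(P + K\right) - 218}{7} = \frac{2}{7} - \frac{\left(K + P\right) - 218}{7} = \frac{2}{7} - \frac{-218 + K + P}{7} = \frac{2}{7} - \left(- \frac{218}{7} + \frac{K}{7} + \frac{P}{7}\right) = \frac{220}{7} - \frac{K}{7} - \frac{P}{7}$)
$H{\left(z,W \right)} = -5 - z$
$B = - i \sqrt{42778}$ ($B = - \sqrt{-42778} = - i \sqrt{42778} \approx - 206.83 i$)
$\frac{B + H{\left(112,-101 \right)}}{\frac{S{\left(132,187 \right)}}{2237} - 35082} = \frac{- i \sqrt{42778} - 117}{\frac{\frac{220}{7} - \frac{187}{7} - \frac{132}{7}}{2237} - 35082} = \frac{- i \sqrt{42778} - 117}{\left(\frac{220}{7} - \frac{187}{7} - \frac{132}{7}\right) \frac{1}{2237} - 35082} = \frac{- i \sqrt{42778} - 117}{\left(- \frac{99}{7}\right) \frac{1}{2237} - 35082} = \frac{-117 - i \sqrt{42778}}{- \frac{99}{15659} - 35082} = \frac{-117 - i \sqrt{42778}}{- \frac{549349137}{15659}} = \left(-117 - i \sqrt{42778}\right) \left(- \frac{15659}{549349137}\right) = \frac{203567}{61038793} + \frac{15659 i \sqrt{42778}}{549349137}$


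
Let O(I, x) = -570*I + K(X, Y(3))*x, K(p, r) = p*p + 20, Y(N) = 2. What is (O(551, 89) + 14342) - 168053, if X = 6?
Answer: -462797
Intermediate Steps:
K(p, r) = 20 + p**2 (K(p, r) = p**2 + 20 = 20 + p**2)
O(I, x) = -570*I + 56*x (O(I, x) = -570*I + (20 + 6**2)*x = -570*I + (20 + 36)*x = -570*I + 56*x)
(O(551, 89) + 14342) - 168053 = ((-570*551 + 56*89) + 14342) - 168053 = ((-314070 + 4984) + 14342) - 168053 = (-309086 + 14342) - 168053 = -294744 - 168053 = -462797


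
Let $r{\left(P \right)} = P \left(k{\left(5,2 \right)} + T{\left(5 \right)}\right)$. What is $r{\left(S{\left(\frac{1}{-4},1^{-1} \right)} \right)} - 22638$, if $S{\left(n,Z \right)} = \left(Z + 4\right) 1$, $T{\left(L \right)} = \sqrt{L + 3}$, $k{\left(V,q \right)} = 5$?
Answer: $-22613 + 10 \sqrt{2} \approx -22599.0$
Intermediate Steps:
$T{\left(L \right)} = \sqrt{3 + L}$
$S{\left(n,Z \right)} = 4 + Z$ ($S{\left(n,Z \right)} = \left(4 + Z\right) 1 = 4 + Z$)
$r{\left(P \right)} = P \left(5 + 2 \sqrt{2}\right)$ ($r{\left(P \right)} = P \left(5 + \sqrt{3 + 5}\right) = P \left(5 + \sqrt{8}\right) = P \left(5 + 2 \sqrt{2}\right)$)
$r{\left(S{\left(\frac{1}{-4},1^{-1} \right)} \right)} - 22638 = \left(4 + 1^{-1}\right) \left(5 + 2 \sqrt{2}\right) - 22638 = \left(4 + 1\right) \left(5 + 2 \sqrt{2}\right) - 22638 = 5 \left(5 + 2 \sqrt{2}\right) - 22638 = \left(25 + 10 \sqrt{2}\right) - 22638 = -22613 + 10 \sqrt{2}$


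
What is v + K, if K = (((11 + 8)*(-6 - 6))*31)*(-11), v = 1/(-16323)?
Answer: 1269080603/16323 ≈ 77748.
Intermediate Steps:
v = -1/16323 ≈ -6.1263e-5
K = 77748 (K = ((19*(-12))*31)*(-11) = -228*31*(-11) = -7068*(-11) = 77748)
v + K = -1/16323 + 77748 = 1269080603/16323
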